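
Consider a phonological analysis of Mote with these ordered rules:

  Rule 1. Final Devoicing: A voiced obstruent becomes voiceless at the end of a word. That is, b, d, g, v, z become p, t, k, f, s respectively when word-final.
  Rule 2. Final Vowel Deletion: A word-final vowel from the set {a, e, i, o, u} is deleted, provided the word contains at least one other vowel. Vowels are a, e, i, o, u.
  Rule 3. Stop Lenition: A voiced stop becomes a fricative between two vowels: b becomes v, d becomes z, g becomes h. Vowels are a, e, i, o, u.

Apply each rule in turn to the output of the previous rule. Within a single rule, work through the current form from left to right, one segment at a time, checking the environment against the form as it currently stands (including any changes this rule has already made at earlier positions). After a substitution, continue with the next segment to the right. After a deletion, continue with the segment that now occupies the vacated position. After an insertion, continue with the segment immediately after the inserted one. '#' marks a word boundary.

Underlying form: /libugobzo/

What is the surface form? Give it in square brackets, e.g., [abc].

Rule 1 Final Devoicing: no change — [libugobzo]
Rule 2 Final Vowel Deletion: [libugobzo] → [libugobz]
Rule 3 Stop Lenition: [libugobz] → [livuhobz]

[livuhobz]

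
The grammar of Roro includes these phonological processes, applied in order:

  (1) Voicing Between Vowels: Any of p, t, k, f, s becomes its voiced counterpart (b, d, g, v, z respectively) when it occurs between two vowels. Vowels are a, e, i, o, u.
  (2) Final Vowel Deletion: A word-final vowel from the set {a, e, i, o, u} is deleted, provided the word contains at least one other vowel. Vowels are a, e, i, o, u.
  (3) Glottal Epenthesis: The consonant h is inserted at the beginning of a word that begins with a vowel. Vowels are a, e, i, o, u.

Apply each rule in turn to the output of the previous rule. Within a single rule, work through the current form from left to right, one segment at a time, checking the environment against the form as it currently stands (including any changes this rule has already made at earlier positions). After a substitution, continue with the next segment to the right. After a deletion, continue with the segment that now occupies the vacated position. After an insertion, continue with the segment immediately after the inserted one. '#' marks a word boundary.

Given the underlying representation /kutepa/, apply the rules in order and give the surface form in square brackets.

[kudeb]

(1) Voicing Between Vowels: [kutepa] → [kudeba]
(2) Final Vowel Deletion: [kudeba] → [kudeb]
(3) Glottal Epenthesis: no change — [kudeb]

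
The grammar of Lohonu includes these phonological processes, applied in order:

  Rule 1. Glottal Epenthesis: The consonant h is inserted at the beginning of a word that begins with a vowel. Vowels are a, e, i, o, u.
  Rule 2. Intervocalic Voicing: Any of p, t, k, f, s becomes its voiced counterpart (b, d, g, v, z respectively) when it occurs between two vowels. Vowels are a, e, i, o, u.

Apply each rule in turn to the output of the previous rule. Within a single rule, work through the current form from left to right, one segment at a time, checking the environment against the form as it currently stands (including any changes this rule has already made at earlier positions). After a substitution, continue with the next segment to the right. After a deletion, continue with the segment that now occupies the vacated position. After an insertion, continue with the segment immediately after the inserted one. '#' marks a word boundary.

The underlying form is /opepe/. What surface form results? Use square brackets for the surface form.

Rule 1 Glottal Epenthesis: [opepe] → [hopepe]
Rule 2 Intervocalic Voicing: [hopepe] → [hobebe]

[hobebe]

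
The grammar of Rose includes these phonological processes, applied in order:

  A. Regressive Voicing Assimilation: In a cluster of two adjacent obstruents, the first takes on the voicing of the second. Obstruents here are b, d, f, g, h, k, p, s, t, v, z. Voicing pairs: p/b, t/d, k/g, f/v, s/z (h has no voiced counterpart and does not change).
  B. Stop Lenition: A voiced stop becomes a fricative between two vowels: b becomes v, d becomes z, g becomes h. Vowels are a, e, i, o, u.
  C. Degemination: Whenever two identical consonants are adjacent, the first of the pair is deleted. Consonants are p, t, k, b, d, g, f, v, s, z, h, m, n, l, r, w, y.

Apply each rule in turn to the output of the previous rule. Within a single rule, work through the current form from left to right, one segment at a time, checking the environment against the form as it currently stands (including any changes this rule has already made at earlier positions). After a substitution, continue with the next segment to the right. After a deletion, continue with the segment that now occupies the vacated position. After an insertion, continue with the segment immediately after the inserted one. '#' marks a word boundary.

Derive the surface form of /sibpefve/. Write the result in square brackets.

[sipeve]

A Regressive Voicing Assimilation: [sibpefve] → [sippevve]
B Stop Lenition: no change — [sippevve]
C Degemination: [sippevve] → [sipeve]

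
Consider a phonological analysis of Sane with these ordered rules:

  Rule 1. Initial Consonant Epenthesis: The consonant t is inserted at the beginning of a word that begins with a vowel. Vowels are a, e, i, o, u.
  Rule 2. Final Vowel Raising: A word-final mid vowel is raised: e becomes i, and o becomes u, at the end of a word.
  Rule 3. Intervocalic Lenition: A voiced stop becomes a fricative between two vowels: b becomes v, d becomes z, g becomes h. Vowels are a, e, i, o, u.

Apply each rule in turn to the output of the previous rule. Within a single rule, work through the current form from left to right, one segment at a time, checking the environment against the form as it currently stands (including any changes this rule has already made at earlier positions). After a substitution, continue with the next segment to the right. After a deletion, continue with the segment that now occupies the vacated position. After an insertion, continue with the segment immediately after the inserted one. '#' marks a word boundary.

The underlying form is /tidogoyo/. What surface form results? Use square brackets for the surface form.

Rule 1 Initial Consonant Epenthesis: no change — [tidogoyo]
Rule 2 Final Vowel Raising: [tidogoyo] → [tidogoyu]
Rule 3 Intervocalic Lenition: [tidogoyu] → [tizohoyu]

[tizohoyu]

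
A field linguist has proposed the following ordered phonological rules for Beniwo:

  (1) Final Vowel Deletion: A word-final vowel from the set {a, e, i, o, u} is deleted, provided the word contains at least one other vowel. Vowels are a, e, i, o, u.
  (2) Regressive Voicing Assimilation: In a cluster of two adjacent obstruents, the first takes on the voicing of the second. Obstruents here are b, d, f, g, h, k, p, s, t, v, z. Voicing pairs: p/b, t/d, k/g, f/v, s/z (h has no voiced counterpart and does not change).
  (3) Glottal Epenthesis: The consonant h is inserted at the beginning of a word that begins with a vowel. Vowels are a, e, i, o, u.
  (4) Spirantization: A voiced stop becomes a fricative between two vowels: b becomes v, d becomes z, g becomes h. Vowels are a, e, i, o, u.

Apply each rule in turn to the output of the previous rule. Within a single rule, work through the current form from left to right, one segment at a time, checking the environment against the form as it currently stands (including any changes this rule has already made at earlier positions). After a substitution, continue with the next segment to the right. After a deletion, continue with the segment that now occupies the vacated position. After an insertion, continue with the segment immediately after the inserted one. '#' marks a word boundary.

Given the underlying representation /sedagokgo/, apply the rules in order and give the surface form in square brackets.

[sezahogg]

(1) Final Vowel Deletion: [sedagokgo] → [sedagokg]
(2) Regressive Voicing Assimilation: [sedagokg] → [sedagogg]
(3) Glottal Epenthesis: no change — [sedagogg]
(4) Spirantization: [sedagogg] → [sezahogg]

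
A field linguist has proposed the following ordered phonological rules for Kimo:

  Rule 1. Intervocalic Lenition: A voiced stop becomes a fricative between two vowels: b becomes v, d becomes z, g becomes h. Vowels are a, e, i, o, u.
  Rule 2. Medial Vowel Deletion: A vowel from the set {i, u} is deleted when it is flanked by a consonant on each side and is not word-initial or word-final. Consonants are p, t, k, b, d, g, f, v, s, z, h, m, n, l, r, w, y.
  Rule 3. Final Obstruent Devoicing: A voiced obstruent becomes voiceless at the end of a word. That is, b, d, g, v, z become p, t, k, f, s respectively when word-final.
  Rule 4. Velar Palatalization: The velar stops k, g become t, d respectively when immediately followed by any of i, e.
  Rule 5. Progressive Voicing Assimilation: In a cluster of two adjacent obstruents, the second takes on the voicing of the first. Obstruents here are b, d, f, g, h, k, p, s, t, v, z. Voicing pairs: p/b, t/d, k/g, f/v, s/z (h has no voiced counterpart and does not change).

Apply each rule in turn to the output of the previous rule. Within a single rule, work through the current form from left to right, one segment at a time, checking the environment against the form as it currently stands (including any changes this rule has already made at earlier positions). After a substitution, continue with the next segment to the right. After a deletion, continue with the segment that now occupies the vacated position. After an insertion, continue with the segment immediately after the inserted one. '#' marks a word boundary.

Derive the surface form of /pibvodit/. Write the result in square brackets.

Rule 1 Intervocalic Lenition: [pibvodit] → [pibvozit]
Rule 2 Medial Vowel Deletion: [pibvozit] → [pbvozt]
Rule 3 Final Obstruent Devoicing: no change — [pbvozt]
Rule 4 Velar Palatalization: no change — [pbvozt]
Rule 5 Progressive Voicing Assimilation: [pbvozt] → [ppfozd]

[ppfozd]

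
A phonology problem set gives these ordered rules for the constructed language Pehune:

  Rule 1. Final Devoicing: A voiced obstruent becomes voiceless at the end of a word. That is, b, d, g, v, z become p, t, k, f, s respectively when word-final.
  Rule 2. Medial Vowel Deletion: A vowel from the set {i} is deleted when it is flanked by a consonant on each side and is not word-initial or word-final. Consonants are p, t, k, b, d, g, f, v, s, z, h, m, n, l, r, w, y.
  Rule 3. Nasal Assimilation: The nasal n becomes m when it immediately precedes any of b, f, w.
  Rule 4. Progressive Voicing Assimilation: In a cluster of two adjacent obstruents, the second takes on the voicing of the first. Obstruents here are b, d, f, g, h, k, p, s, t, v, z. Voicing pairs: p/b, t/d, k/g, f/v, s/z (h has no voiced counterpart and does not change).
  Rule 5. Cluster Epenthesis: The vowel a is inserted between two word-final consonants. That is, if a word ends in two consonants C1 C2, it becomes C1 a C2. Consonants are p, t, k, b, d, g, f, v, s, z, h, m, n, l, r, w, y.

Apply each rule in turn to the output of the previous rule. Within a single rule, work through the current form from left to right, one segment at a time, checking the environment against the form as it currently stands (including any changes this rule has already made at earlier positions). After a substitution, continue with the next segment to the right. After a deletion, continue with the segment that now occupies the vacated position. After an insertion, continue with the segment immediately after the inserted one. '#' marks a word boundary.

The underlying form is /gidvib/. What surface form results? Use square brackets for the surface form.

[gdvab]

Rule 1 Final Devoicing: [gidvib] → [gidvip]
Rule 2 Medial Vowel Deletion: [gidvip] → [gdvp]
Rule 3 Nasal Assimilation: no change — [gdvp]
Rule 4 Progressive Voicing Assimilation: [gdvp] → [gdvb]
Rule 5 Cluster Epenthesis: [gdvb] → [gdvab]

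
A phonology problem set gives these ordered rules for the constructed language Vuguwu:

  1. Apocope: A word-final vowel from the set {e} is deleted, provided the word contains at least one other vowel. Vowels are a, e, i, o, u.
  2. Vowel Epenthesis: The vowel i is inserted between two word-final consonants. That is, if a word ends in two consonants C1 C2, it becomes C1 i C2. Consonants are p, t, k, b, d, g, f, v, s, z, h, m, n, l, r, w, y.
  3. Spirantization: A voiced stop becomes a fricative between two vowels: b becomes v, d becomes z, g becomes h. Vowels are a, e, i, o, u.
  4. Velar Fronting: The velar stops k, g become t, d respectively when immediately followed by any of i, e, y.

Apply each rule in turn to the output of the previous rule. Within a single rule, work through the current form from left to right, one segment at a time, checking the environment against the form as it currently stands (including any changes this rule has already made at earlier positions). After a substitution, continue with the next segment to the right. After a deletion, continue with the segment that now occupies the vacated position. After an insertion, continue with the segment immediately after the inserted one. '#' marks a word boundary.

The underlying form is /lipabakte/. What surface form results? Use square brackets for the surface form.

[lipavatit]

1 Apocope: [lipabakte] → [lipabakt]
2 Vowel Epenthesis: [lipabakt] → [lipabakit]
3 Spirantization: [lipabakit] → [lipavakit]
4 Velar Fronting: [lipavakit] → [lipavatit]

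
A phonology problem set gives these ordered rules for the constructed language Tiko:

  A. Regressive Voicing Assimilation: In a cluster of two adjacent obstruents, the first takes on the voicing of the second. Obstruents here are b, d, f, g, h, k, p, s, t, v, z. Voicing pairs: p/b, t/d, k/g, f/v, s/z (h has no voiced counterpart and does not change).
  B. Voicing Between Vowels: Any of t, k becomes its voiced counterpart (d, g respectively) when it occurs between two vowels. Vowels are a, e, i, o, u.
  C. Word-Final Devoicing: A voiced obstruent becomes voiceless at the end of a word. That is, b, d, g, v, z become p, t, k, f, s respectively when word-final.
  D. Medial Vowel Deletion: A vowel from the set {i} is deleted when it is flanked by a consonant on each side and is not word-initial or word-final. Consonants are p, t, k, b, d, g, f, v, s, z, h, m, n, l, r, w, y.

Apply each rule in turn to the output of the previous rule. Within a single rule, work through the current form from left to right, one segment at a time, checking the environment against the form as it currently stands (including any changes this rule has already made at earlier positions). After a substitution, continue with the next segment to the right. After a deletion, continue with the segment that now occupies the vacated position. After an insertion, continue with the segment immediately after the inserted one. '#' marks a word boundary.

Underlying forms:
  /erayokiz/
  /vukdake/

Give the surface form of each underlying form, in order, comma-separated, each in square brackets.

[erayogs], [vugdage]

/erayokiz/:
  A Regressive Voicing Assimilation: no change — [erayokiz]
  B Voicing Between Vowels: [erayokiz] → [erayogiz]
  C Word-Final Devoicing: [erayogiz] → [erayogis]
  D Medial Vowel Deletion: [erayogis] → [erayogs]
/vukdake/:
  A Regressive Voicing Assimilation: [vukdake] → [vugdake]
  B Voicing Between Vowels: [vugdake] → [vugdage]
  C Word-Final Devoicing: no change — [vugdage]
  D Medial Vowel Deletion: no change — [vugdage]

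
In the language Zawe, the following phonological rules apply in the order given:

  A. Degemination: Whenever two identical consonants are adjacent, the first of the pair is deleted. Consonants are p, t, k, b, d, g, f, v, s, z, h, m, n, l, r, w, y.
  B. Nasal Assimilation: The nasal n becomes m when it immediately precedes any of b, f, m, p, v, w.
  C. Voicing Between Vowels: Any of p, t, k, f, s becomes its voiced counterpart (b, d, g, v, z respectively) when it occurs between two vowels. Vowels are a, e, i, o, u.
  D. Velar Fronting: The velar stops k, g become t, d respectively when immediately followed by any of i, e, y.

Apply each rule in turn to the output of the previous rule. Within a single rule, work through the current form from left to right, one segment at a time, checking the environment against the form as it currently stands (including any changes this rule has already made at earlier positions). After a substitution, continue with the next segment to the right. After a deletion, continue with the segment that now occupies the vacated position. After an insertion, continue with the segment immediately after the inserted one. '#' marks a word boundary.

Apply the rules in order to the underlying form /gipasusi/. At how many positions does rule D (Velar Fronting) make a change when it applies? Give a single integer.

1

A Degemination: no change — [gipasusi]
B Nasal Assimilation: no change — [gipasusi]
C Voicing Between Vowels: [gipasusi] → [gibazuzi]
D Velar Fronting: [gibazuzi] → [dibazuzi]
Rule D changed 1 position(s).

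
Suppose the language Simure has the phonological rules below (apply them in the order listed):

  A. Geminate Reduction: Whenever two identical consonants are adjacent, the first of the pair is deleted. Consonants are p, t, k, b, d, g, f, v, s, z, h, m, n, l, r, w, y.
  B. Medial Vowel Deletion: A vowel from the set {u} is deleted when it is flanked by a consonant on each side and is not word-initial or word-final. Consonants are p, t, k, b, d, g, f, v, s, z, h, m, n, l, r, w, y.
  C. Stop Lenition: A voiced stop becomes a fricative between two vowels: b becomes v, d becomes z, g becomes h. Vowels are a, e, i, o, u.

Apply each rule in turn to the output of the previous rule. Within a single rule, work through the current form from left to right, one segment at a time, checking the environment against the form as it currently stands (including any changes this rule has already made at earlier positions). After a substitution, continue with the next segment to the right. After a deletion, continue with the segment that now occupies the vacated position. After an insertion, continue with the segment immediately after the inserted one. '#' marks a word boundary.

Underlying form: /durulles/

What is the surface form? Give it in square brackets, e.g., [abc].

[drles]

A Geminate Reduction: [durulles] → [durules]
B Medial Vowel Deletion: [durules] → [drles]
C Stop Lenition: no change — [drles]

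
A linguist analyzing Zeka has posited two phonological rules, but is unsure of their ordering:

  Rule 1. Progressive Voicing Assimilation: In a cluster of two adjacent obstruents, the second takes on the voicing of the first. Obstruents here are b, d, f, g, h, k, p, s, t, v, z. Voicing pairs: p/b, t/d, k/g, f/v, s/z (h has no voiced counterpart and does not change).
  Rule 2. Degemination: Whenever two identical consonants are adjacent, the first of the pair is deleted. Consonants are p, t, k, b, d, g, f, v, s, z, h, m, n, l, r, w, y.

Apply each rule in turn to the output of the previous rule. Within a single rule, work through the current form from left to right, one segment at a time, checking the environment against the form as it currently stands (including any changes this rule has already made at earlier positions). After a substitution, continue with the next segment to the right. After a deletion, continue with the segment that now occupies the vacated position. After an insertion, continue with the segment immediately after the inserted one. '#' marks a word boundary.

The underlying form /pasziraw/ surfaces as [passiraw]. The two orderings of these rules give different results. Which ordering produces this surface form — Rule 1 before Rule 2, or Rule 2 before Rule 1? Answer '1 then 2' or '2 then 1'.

2 then 1

Order 1 then 2:
  1 Progressive Voicing Assimilation: [pasziraw] → [passiraw]
  2 Degemination: [passiraw] → [pasiraw]
  result: [pasiraw]
Order 2 then 1:
  2 Degemination: no change — [pasziraw]
  1 Progressive Voicing Assimilation: [pasziraw] → [passiraw]
  result: [passiraw]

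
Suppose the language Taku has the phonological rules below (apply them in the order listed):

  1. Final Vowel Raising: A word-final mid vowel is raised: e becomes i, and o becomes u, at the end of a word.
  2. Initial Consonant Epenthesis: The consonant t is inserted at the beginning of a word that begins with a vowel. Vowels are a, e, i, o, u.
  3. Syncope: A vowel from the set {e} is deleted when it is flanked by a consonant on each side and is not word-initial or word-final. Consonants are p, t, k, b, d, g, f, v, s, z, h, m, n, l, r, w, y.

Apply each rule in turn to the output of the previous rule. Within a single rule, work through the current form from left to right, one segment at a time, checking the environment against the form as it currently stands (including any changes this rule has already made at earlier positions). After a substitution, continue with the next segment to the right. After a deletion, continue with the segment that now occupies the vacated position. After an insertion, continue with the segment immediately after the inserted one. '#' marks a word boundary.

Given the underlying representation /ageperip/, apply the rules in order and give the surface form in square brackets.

1 Final Vowel Raising: no change — [ageperip]
2 Initial Consonant Epenthesis: [ageperip] → [tageperip]
3 Syncope: [tageperip] → [tagprip]

[tagprip]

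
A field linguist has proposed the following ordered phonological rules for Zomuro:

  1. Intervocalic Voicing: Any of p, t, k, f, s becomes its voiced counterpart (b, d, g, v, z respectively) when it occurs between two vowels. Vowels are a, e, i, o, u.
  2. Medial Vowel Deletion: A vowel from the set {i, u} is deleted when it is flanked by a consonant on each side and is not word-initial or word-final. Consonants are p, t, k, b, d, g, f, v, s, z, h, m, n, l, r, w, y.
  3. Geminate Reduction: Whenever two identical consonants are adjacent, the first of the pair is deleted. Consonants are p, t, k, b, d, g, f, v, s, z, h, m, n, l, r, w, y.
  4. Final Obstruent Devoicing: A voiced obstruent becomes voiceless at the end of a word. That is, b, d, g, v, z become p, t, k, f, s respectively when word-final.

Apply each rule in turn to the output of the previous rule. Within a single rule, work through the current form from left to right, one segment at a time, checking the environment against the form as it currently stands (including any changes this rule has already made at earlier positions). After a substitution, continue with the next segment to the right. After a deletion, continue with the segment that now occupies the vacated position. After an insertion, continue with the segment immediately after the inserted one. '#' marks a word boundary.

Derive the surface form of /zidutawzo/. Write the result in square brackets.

[zdawzo]

1 Intervocalic Voicing: [zidutawzo] → [zidudawzo]
2 Medial Vowel Deletion: [zidudawzo] → [zddawzo]
3 Geminate Reduction: [zddawzo] → [zdawzo]
4 Final Obstruent Devoicing: no change — [zdawzo]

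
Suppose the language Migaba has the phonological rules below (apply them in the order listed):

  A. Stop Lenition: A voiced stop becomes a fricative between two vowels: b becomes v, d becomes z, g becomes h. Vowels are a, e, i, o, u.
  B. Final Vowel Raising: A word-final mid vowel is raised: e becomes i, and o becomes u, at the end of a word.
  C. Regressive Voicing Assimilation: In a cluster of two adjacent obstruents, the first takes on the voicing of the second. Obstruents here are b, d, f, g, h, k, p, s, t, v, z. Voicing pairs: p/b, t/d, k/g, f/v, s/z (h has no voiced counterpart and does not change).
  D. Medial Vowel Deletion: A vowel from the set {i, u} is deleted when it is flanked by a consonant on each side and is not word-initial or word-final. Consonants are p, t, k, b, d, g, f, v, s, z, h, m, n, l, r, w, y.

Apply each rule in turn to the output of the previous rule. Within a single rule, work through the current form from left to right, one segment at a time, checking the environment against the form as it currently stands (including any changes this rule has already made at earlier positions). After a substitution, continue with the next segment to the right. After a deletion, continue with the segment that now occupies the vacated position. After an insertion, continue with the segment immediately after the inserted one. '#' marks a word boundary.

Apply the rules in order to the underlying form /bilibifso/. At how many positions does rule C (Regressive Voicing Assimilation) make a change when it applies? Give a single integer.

0

A Stop Lenition: [bilibifso] → [bilivifso]
B Final Vowel Raising: [bilivifso] → [bilivifsu]
C Regressive Voicing Assimilation: no change — [bilivifsu]
D Medial Vowel Deletion: [bilivifsu] → [blvfsu]
Rule C changed 0 position(s).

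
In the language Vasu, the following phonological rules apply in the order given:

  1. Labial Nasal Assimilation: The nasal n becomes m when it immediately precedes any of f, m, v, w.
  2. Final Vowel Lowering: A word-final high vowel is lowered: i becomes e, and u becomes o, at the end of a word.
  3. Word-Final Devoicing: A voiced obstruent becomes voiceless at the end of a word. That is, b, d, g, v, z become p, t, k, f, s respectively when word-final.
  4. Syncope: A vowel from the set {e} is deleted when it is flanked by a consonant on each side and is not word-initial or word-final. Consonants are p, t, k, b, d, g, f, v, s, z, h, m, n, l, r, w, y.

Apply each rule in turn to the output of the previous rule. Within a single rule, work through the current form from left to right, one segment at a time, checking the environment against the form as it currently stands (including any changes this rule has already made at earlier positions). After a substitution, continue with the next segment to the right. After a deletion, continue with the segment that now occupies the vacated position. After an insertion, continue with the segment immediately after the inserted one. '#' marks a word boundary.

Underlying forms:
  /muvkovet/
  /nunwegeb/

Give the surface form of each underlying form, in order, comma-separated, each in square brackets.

/muvkovet/:
  1 Labial Nasal Assimilation: no change — [muvkovet]
  2 Final Vowel Lowering: no change — [muvkovet]
  3 Word-Final Devoicing: no change — [muvkovet]
  4 Syncope: [muvkovet] → [muvkovt]
/nunwegeb/:
  1 Labial Nasal Assimilation: [nunwegeb] → [numwegeb]
  2 Final Vowel Lowering: no change — [numwegeb]
  3 Word-Final Devoicing: [numwegeb] → [numwegep]
  4 Syncope: [numwegep] → [numwgp]

[muvkovt], [numwgp]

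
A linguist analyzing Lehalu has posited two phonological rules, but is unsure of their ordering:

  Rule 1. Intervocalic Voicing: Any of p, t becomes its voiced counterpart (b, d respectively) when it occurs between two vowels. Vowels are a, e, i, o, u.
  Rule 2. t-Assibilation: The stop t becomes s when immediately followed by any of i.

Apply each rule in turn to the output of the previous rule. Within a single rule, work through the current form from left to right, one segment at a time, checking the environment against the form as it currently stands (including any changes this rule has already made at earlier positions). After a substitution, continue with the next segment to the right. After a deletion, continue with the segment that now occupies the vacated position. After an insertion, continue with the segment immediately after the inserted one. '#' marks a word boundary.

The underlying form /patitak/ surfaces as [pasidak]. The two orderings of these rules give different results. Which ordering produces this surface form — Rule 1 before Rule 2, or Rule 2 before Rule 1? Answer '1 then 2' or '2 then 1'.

2 then 1

Order 1 then 2:
  1 Intervocalic Voicing: [patitak] → [padidak]
  2 t-Assibilation: no change — [padidak]
  result: [padidak]
Order 2 then 1:
  2 t-Assibilation: [patitak] → [pasitak]
  1 Intervocalic Voicing: [pasitak] → [pasidak]
  result: [pasidak]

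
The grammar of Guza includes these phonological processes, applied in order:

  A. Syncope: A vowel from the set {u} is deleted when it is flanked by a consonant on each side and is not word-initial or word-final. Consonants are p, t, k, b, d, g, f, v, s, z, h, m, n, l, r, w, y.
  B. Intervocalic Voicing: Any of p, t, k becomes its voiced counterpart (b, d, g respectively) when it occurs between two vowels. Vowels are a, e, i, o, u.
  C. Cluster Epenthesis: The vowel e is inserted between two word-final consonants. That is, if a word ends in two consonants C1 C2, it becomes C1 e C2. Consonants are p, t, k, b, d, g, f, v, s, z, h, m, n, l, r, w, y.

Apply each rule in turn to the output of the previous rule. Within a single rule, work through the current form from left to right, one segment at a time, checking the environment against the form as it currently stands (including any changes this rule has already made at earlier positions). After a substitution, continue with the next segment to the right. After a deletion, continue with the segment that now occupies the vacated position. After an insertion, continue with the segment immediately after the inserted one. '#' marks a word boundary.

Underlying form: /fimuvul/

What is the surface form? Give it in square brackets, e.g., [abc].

[fimvel]

A Syncope: [fimuvul] → [fimvl]
B Intervocalic Voicing: no change — [fimvl]
C Cluster Epenthesis: [fimvl] → [fimvel]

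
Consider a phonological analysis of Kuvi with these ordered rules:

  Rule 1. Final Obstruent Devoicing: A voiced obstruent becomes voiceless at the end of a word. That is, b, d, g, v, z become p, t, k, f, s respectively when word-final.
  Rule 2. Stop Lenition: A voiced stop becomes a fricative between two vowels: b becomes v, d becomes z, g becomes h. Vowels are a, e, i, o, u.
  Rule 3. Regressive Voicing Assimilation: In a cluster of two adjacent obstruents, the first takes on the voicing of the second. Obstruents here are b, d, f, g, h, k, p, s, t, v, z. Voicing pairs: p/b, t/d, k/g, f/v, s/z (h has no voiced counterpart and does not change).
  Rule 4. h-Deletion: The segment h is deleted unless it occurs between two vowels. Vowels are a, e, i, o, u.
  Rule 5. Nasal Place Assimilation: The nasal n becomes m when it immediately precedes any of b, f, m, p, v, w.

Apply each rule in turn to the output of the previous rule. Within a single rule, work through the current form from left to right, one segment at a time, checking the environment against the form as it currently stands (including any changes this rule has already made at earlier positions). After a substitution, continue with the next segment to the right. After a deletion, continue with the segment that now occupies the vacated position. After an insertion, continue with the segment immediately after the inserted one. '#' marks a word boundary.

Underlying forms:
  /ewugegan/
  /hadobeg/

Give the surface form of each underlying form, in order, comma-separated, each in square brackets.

[ewuhehan], [azovek]

/ewugegan/:
  Rule 1 Final Obstruent Devoicing: no change — [ewugegan]
  Rule 2 Stop Lenition: [ewugegan] → [ewuhehan]
  Rule 3 Regressive Voicing Assimilation: no change — [ewuhehan]
  Rule 4 h-Deletion: no change — [ewuhehan]
  Rule 5 Nasal Place Assimilation: no change — [ewuhehan]
/hadobeg/:
  Rule 1 Final Obstruent Devoicing: [hadobeg] → [hadobek]
  Rule 2 Stop Lenition: [hadobek] → [hazovek]
  Rule 3 Regressive Voicing Assimilation: no change — [hazovek]
  Rule 4 h-Deletion: [hazovek] → [azovek]
  Rule 5 Nasal Place Assimilation: no change — [azovek]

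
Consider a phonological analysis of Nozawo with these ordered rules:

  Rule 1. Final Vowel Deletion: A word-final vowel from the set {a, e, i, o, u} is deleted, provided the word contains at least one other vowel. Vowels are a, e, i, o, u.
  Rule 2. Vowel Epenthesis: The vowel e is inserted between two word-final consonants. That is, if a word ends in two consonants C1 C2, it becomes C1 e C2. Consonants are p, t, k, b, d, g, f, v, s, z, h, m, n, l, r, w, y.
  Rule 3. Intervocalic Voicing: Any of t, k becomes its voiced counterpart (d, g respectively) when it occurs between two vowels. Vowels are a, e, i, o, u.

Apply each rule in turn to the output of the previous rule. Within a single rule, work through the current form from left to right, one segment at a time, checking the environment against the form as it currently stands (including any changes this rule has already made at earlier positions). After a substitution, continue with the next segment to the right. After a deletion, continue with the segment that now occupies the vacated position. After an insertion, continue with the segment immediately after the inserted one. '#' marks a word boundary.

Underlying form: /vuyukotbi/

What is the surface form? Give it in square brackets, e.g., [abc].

Rule 1 Final Vowel Deletion: [vuyukotbi] → [vuyukotb]
Rule 2 Vowel Epenthesis: [vuyukotb] → [vuyukoteb]
Rule 3 Intervocalic Voicing: [vuyukoteb] → [vuyugodeb]

[vuyugodeb]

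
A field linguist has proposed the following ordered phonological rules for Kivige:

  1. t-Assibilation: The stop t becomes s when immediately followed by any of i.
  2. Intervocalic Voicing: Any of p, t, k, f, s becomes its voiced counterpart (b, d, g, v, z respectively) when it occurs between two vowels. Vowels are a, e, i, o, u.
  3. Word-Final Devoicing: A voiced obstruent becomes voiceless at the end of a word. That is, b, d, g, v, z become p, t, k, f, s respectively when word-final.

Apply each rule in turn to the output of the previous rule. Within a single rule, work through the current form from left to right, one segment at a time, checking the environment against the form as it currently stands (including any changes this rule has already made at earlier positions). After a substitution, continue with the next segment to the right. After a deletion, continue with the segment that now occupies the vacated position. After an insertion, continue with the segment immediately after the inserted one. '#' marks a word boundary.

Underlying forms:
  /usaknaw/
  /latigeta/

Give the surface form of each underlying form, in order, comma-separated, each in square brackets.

/usaknaw/:
  1 t-Assibilation: no change — [usaknaw]
  2 Intervocalic Voicing: [usaknaw] → [uzaknaw]
  3 Word-Final Devoicing: no change — [uzaknaw]
/latigeta/:
  1 t-Assibilation: [latigeta] → [lasigeta]
  2 Intervocalic Voicing: [lasigeta] → [lazigeda]
  3 Word-Final Devoicing: no change — [lazigeda]

[uzaknaw], [lazigeda]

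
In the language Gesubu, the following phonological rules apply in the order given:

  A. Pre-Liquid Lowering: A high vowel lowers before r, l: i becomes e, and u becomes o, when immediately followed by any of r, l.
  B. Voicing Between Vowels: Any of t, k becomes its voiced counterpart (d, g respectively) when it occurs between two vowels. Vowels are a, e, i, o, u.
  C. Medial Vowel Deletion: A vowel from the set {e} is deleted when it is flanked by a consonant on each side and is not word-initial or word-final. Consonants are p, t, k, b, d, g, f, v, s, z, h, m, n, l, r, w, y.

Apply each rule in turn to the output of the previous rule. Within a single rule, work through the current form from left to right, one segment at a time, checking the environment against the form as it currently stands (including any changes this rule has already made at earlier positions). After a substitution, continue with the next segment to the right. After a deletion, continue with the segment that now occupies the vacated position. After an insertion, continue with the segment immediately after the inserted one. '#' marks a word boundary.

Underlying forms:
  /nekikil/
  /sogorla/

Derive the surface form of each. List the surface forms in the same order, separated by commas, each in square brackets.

[ngigl], [sogorla]

/nekikil/:
  A Pre-Liquid Lowering: [nekikil] → [nekikel]
  B Voicing Between Vowels: [nekikel] → [negigel]
  C Medial Vowel Deletion: [negigel] → [ngigl]
/sogorla/:
  A Pre-Liquid Lowering: no change — [sogorla]
  B Voicing Between Vowels: no change — [sogorla]
  C Medial Vowel Deletion: no change — [sogorla]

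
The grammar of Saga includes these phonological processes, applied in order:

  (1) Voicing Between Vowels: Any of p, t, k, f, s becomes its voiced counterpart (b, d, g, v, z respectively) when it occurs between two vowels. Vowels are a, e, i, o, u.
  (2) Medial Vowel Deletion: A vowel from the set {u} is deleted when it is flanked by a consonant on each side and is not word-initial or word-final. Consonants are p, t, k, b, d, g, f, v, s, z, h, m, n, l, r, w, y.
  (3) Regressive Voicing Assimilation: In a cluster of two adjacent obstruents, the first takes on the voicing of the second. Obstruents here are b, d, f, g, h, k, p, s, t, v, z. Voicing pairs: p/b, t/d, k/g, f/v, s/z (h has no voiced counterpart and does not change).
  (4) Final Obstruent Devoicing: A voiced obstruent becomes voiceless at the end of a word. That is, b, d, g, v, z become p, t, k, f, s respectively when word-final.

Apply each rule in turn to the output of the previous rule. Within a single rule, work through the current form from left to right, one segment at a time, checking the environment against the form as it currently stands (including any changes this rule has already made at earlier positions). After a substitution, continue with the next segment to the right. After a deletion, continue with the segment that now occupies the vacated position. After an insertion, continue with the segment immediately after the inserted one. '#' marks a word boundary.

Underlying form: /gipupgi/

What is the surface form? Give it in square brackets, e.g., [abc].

(1) Voicing Between Vowels: [gipupgi] → [gibupgi]
(2) Medial Vowel Deletion: [gibupgi] → [gibpgi]
(3) Regressive Voicing Assimilation: [gibpgi] → [gipbgi]
(4) Final Obstruent Devoicing: no change — [gipbgi]

[gipbgi]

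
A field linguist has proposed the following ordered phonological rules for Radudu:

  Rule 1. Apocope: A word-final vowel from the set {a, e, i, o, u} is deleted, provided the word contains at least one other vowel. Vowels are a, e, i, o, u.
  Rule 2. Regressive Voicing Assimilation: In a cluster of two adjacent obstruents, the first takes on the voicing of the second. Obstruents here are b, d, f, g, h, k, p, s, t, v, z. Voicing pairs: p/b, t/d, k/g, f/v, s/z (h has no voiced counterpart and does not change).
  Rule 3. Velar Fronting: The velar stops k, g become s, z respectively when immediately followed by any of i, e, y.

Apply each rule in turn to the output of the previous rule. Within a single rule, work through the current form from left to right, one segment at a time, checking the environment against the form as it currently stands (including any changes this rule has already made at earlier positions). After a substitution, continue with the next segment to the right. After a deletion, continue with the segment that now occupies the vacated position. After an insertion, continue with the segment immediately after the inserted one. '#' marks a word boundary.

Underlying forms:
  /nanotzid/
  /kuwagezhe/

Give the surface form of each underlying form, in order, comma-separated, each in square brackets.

[nanodzid], [kuwazesh]

/nanotzid/:
  Rule 1 Apocope: no change — [nanotzid]
  Rule 2 Regressive Voicing Assimilation: [nanotzid] → [nanodzid]
  Rule 3 Velar Fronting: no change — [nanodzid]
/kuwagezhe/:
  Rule 1 Apocope: [kuwagezhe] → [kuwagezh]
  Rule 2 Regressive Voicing Assimilation: [kuwagezh] → [kuwagesh]
  Rule 3 Velar Fronting: [kuwagesh] → [kuwazesh]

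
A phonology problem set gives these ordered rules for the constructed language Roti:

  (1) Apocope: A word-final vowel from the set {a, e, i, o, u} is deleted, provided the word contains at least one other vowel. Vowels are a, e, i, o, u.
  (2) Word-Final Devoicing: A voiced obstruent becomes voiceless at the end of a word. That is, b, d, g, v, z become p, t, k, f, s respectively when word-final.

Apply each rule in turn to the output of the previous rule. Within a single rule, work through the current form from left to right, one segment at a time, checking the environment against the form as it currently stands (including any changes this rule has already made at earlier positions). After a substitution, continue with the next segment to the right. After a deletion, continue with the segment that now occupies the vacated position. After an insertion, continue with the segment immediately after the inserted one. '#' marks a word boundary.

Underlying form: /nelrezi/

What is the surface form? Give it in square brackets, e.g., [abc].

(1) Apocope: [nelrezi] → [nelrez]
(2) Word-Final Devoicing: [nelrez] → [nelres]

[nelres]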